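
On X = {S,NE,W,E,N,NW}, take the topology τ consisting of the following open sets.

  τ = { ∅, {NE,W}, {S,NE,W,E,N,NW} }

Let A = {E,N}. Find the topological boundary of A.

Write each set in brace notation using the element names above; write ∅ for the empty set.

interior: largest open inside A is ∅ (from ∅)
cl via duality: int({S,NE,W,NW}) = {NE,W}, so X∖{NE,W} = {S,E,N,NW}
cl∖int = {S,E,N,NW}

{S,E,N,NW}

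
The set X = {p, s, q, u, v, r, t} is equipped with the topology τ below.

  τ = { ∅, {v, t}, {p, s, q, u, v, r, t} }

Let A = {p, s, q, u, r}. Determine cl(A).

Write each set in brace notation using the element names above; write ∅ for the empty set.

{p, s, q, u, r}

closure: X∖int(X∖A) = X∖{v, t} = {p, s, q, u, r}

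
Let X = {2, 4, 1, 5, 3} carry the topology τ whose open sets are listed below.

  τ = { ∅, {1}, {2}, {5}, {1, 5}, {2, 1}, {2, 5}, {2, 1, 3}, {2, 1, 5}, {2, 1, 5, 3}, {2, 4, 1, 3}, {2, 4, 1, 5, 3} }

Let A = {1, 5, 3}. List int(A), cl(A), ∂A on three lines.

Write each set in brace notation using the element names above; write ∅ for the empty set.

opens ⊆ A: ∅, {5}, {1}, {1, 5}; union → int = {1, 5}
complement {2, 4}; its interior {2}; cl(A) = X∖{2} = {4, 1, 5, 3}
boundary = {4, 1, 5, 3} ∖ {1, 5} = {4, 3}

int(A) = {1, 5}
cl(A)  = {4, 1, 5, 3}
∂A     = {4, 3}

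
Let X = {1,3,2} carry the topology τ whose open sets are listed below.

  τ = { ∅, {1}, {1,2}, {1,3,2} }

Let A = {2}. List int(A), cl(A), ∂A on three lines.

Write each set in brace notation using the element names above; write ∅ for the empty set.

int(A) = ∅
cl(A)  = {3,2}
∂A     = {3,2}

interior: largest open inside A is ∅ (from ∅)
cl via duality: int({1,3}) = {1}, so X∖{1} = {3,2}
cl∖int = {3,2}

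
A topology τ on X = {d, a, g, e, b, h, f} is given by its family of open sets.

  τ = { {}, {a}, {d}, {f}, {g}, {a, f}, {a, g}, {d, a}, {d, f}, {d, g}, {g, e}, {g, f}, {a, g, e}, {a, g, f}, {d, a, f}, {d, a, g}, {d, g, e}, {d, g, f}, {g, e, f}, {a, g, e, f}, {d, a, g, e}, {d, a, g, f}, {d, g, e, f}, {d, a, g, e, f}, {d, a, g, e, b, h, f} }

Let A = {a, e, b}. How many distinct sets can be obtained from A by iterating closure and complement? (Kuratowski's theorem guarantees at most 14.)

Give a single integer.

8

closure: X∖int(X∖A) = X∖{d, g, f} = {a, e, b, h}
Let k=closure and c=complement:
  1. A     = {a, e, b}
  2. kA    = {a, e, b, h}
  3. cA    = {d, g, h, f}
  4. ckA   = {d, g, f}
  5. kcA   = {d, g, e, b, h, f}
  6. ckcA  = {a}
  7. kckcA = {a, b, h}
  8. ckckcA = {d, g, e, f}
— saturated at 8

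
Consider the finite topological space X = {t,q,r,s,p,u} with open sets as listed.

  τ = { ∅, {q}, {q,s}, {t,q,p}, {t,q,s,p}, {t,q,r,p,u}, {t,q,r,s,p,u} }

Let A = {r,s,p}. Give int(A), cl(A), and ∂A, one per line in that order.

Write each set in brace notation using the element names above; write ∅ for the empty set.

int(A) = ∅
cl(A)  = {t,r,s,p,u}
∂A     = {t,r,s,p,u}

U open, U⊆A: ∅. int(A) = ⋃ = ∅
X∖A={t,q,u}, int(X∖A)={q}, hence cl(A)={t,r,s,p,u}
∂A: remove int from cl → {t,r,s,p,u}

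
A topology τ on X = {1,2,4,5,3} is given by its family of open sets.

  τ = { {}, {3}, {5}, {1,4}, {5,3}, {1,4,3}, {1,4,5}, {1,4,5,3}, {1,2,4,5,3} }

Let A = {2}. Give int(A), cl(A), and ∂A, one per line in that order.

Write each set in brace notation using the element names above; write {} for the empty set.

int(A) = {}
cl(A)  = {2}
∂A     = {2}

open subsets of A: {}; so int(A) = {}
closure: X∖int(X∖A) = X∖{1,4,5,3} = {2}
∂A = {2} minus {} = {2}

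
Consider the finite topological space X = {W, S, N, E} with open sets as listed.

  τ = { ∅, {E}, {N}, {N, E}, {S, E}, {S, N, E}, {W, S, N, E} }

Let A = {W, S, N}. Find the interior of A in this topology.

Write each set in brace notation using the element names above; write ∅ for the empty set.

open subsets of A: ∅, {N}; so int(A) = {N}

{N}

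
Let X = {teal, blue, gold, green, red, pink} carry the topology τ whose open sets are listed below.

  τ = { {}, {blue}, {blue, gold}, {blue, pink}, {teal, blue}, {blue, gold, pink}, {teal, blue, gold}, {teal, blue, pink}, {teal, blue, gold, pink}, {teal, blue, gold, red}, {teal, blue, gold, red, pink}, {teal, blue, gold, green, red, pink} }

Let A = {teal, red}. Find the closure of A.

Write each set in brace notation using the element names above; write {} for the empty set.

{teal, green, red}

cl via duality: int({blue, gold, green, pink}) = {blue, gold, pink}, so X∖{blue, gold, pink} = {teal, green, red}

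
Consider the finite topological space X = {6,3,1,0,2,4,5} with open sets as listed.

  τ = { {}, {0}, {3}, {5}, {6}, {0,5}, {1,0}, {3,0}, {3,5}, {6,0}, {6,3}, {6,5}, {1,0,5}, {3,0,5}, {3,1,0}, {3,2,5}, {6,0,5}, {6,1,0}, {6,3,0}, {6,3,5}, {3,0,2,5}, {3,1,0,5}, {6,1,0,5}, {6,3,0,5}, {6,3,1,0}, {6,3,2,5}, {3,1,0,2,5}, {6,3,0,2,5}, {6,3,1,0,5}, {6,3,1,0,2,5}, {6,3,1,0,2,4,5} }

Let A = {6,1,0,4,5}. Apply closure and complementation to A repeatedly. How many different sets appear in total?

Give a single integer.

6

cl via duality: int({3,2}) = {3}, so X∖{3} = {6,1,0,2,4,5}
Write k for closure, c for complement:
  1. A     = {6,1,0,4,5}
  2. kA    = {6,1,0,2,4,5}
  3. cA    = {3,2}
  4. ckA   = {3}
  5. kcA   = {3,2,4}
  6. ckcA  = {6,1,0,5}
applying k or c yields no new set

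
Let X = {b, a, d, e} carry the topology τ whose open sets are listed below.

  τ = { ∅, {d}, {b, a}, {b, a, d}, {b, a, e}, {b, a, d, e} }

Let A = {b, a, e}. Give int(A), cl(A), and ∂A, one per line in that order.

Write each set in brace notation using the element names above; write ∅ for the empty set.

U open, U⊆A: ∅, {b, a}, {b, a, e}. int(A) = ⋃ = {b, a, e}
X∖A={d}, int(X∖A)={d}, hence cl(A)={b, a, e}
∂A: remove int from cl → ∅

int(A) = {b, a, e}
cl(A)  = {b, a, e}
∂A     = ∅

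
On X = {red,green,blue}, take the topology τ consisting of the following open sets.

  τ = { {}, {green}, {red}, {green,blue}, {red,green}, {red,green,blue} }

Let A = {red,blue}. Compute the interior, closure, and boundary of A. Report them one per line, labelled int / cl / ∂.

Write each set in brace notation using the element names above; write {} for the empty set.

int(A) = {red}
cl(A)  = {red,blue}
∂A     = {blue}

opens ⊆ A: {}, {red}; union → int = {red}
complement {green}; its interior {green}; cl(A) = X∖{green} = {red,blue}
boundary = {red,blue} ∖ {red} = {blue}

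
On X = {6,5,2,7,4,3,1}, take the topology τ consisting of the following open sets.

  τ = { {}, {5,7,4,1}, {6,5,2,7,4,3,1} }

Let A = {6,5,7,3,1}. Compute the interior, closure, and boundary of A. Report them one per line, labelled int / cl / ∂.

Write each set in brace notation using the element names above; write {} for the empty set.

open subsets of A: {}; so int(A) = {}
closure: X∖int(X∖A) = X∖{} = {6,5,2,7,4,3,1}
∂A = {6,5,2,7,4,3,1} minus {} = {6,5,2,7,4,3,1}

int(A) = {}
cl(A)  = {6,5,2,7,4,3,1}
∂A     = {6,5,2,7,4,3,1}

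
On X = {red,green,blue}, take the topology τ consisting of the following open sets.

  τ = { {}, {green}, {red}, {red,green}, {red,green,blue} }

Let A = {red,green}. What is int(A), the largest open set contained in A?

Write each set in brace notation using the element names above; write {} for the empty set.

open subsets of A: {}, {red}, {green}, {red,green}; so int(A) = {red,green}

{red,green}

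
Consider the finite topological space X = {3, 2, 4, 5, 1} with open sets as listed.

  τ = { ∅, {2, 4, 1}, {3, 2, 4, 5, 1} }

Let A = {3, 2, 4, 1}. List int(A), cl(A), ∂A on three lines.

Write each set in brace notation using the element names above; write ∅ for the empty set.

int(A) = {2, 4, 1}
cl(A)  = {3, 2, 4, 5, 1}
∂A     = {3, 5}

U open, U⊆A: ∅, {2, 4, 1}. int(A) = ⋃ = {2, 4, 1}
X∖A={5}, int(X∖A)=∅, hence cl(A)={3, 2, 4, 5, 1}
∂A: remove int from cl → {3, 5}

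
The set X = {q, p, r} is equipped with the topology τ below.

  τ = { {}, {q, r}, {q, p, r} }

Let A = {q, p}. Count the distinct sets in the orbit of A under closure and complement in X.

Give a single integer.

cl via duality: int({r}) = {}, so X∖{} = {q, p, r}
Write k for closure, c for complement:
  1. A     = {q, p}
  2. kA    = {q, p, r}
  3. cA    = {r}
  4. ckA   = {}
applying k or c yields no new set

4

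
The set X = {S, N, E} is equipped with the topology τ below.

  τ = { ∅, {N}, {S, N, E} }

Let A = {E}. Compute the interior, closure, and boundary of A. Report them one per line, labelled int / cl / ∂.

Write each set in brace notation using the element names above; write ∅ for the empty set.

int(A) = ∅
cl(A)  = {S, E}
∂A     = {S, E}

U open, U⊆A: ∅. int(A) = ⋃ = ∅
X∖A={S, N}, int(X∖A)={N}, hence cl(A)={S, E}
∂A: remove int from cl → {S, E}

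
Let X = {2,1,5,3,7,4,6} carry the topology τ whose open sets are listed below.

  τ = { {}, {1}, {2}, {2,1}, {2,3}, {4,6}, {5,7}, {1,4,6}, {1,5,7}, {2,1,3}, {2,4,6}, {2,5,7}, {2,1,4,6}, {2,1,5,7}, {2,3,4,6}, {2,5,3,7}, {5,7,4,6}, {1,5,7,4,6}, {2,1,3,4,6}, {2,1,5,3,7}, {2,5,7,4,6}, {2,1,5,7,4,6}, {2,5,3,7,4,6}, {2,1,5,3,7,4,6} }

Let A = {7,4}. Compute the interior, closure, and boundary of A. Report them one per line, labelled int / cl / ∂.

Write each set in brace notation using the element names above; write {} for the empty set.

int(A) = {}
cl(A)  = {5,7,4,6}
∂A     = {5,7,4,6}

interior: largest open inside A is {} (from {})
cl via duality: int({2,1,5,3,6}) = {2,1,3}, so X∖{2,1,3} = {5,7,4,6}
cl∖int = {5,7,4,6}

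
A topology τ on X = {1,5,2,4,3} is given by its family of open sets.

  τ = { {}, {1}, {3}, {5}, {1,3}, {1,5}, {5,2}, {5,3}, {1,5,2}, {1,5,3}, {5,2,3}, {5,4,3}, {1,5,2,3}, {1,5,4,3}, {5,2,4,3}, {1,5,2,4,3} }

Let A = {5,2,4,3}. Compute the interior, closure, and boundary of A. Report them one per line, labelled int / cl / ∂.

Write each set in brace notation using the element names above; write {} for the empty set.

int(A) = {5,2,4,3}
cl(A)  = {5,2,4,3}
∂A     = {}

interior: largest open inside A is {5,2,4,3} (from {}, {5}, {3}, {5,3}, {5,2}, {5,2,3}, {5,4,3}, {5,2,4,3})
cl via duality: int({1}) = {1}, so X∖{1} = {5,2,4,3}
cl∖int = {}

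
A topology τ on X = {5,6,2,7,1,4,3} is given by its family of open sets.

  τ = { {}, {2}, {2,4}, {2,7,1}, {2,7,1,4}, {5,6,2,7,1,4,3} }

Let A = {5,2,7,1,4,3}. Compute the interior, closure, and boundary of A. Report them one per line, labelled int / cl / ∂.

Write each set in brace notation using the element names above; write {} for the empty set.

opens ⊆ A: {}, {2}, {2,4}, {2,7,1}, {2,7,1,4}; union → int = {2,7,1,4}
complement {6}; its interior {}; cl(A) = X∖{} = {5,6,2,7,1,4,3}
boundary = {5,6,2,7,1,4,3} ∖ {2,7,1,4} = {5,6,3}

int(A) = {2,7,1,4}
cl(A)  = {5,6,2,7,1,4,3}
∂A     = {5,6,3}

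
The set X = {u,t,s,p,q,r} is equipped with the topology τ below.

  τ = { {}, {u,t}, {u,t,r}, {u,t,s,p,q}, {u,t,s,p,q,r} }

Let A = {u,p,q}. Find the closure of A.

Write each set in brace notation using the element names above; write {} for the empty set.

closure: X∖int(X∖A) = X∖{} = {u,t,s,p,q,r}

{u,t,s,p,q,r}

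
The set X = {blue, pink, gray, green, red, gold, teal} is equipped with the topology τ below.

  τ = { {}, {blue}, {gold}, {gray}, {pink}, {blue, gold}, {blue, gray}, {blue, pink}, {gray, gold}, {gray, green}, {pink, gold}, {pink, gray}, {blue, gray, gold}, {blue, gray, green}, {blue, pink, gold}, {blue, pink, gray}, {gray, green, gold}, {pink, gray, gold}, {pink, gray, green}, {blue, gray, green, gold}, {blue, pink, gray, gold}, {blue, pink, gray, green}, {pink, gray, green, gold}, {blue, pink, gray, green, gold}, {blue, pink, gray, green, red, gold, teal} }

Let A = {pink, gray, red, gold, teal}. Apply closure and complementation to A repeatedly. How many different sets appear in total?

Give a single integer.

X∖A={blue, green}, int(X∖A)={blue}, hence cl(A)={pink, gray, green, red, gold, teal}
Orbit (k=closure, c=complement):
  1. A     = {pink, gray, red, gold, teal}
  2. kA    = {pink, gray, green, red, gold, teal}
  3. cA    = {blue, green}
  4. ckA   = {blue}
  5. kcA   = {blue, green, red, teal}
  6. kckA  = {blue, red, teal}
  7. ckcA  = {pink, gray, gold}
  8. ckckA = {pink, gray, green, gold}
(closed under both — stop)

8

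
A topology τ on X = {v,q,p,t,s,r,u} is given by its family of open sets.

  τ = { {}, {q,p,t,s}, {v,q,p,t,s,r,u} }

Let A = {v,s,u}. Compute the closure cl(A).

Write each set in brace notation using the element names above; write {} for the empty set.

{v,q,p,t,s,r,u}

closure: X∖int(X∖A) = X∖{} = {v,q,p,t,s,r,u}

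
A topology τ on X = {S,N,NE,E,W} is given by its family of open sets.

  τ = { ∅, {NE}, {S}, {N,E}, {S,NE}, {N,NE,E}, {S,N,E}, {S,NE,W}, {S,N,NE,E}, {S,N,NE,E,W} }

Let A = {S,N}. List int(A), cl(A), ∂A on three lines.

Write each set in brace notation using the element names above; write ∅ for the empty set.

open subsets of A: ∅, {S}; so int(A) = {S}
closure: X∖int(X∖A) = X∖{NE} = {S,N,E,W}
∂A = {S,N,E,W} minus {S} = {N,E,W}

int(A) = {S}
cl(A)  = {S,N,E,W}
∂A     = {N,E,W}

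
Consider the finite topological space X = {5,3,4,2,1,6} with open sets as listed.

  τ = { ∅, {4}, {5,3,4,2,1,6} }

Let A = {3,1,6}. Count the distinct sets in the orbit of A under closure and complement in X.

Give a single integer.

6

complement {5,4,2}; its interior {4}; cl(A) = X∖{4} = {5,3,2,1,6}
With k = closure, c = complement:
  1. A     = {3,1,6}
  2. kA    = {5,3,2,1,6}
  3. cA    = {5,4,2}
  4. ckA   = {4}
  5. kcA   = {5,3,4,2,1,6}
  6. ckcA  = ∅
k, c of each give nothing new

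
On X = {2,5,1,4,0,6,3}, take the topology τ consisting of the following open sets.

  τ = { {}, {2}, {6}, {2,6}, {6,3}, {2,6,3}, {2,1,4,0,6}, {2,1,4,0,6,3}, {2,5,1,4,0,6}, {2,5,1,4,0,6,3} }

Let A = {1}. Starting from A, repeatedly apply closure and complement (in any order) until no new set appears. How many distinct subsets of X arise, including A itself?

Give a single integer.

6

complement {2,5,4,0,6,3}; its interior {2,6,3}; cl(A) = X∖{2,6,3} = {5,1,4,0}
With k = closure, c = complement:
  1. A     = {1}
  2. kA    = {5,1,4,0}
  3. cA    = {2,5,4,0,6,3}
  4. ckA   = {2,6,3}
  5. kcA   = {2,5,1,4,0,6,3}
  6. ckcA  = {}
k, c of each give nothing new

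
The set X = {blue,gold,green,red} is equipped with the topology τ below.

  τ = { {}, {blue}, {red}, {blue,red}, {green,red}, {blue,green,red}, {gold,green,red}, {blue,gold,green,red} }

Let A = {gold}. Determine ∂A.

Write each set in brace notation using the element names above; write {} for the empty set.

{gold}

U open, U⊆A: {}. int(A) = ⋃ = {}
X∖A={blue,green,red}, int(X∖A)={blue,green,red}, hence cl(A)={gold}
∂A: remove int from cl → {gold}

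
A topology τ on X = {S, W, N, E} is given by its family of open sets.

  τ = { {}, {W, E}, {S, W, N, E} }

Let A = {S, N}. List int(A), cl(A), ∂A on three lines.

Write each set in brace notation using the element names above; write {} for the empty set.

U open, U⊆A: {}. int(A) = ⋃ = {}
X∖A={W, E}, int(X∖A)={W, E}, hence cl(A)={S, N}
∂A: remove int from cl → {S, N}

int(A) = {}
cl(A)  = {S, N}
∂A     = {S, N}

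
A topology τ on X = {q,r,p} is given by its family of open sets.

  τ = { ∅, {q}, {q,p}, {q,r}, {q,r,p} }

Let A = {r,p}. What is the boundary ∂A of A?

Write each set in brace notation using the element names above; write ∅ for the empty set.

interior: largest open inside A is ∅ (from ∅)
cl via duality: int({q}) = {q}, so X∖{q} = {r,p}
cl∖int = {r,p}

{r,p}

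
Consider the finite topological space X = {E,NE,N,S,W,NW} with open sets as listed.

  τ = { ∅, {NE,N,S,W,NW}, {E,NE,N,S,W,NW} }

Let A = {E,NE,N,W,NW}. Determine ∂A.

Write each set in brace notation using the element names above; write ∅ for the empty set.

interior: largest open inside A is ∅ (from ∅)
cl via duality: int({S}) = ∅, so X∖∅ = {E,NE,N,S,W,NW}
cl∖int = {E,NE,N,S,W,NW}

{E,NE,N,S,W,NW}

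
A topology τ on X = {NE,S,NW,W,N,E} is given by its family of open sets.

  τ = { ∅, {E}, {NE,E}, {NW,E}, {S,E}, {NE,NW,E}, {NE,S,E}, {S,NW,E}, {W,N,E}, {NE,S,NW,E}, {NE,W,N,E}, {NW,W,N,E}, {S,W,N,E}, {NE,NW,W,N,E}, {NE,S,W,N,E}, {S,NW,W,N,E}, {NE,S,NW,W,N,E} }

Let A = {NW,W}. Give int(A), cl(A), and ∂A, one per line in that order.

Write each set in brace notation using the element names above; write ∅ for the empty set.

int(A) = ∅
cl(A)  = {NW,W,N}
∂A     = {NW,W,N}

opens ⊆ A: ∅; union → int = ∅
complement {NE,S,N,E}; its interior {NE,S,E}; cl(A) = X∖{NE,S,E} = {NW,W,N}
boundary = {NW,W,N} ∖ ∅ = {NW,W,N}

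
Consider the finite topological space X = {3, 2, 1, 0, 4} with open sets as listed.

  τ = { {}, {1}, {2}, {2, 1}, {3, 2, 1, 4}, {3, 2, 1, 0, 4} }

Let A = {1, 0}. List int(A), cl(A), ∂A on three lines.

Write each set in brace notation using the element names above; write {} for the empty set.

int(A) = {1}
cl(A)  = {3, 1, 0, 4}
∂A     = {3, 0, 4}

opens ⊆ A: {}, {1}; union → int = {1}
complement {3, 2, 4}; its interior {2}; cl(A) = X∖{2} = {3, 1, 0, 4}
boundary = {3, 1, 0, 4} ∖ {1} = {3, 0, 4}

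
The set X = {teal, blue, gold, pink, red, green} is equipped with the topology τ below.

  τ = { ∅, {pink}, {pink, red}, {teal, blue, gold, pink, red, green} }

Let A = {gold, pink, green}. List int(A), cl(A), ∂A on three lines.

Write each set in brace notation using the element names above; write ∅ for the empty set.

open subsets of A: ∅, {pink}; so int(A) = {pink}
closure: X∖int(X∖A) = X∖∅ = {teal, blue, gold, pink, red, green}
∂A = {teal, blue, gold, pink, red, green} minus {pink} = {teal, blue, gold, red, green}

int(A) = {pink}
cl(A)  = {teal, blue, gold, pink, red, green}
∂A     = {teal, blue, gold, red, green}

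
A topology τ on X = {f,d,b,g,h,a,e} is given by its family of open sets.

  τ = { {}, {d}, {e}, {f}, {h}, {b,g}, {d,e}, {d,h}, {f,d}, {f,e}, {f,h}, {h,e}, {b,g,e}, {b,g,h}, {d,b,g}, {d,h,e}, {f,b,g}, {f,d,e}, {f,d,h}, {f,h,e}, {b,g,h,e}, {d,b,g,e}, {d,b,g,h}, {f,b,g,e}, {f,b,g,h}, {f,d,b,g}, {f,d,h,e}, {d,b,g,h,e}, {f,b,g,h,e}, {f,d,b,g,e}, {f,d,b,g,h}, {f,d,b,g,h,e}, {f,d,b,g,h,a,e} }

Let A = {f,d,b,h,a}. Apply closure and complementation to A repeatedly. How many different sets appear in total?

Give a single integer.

closure: X∖int(X∖A) = X∖{e} = {f,d,b,g,h,a}
Let k=closure and c=complement:
  1. A     = {f,d,b,h,a}
  2. kA    = {f,d,b,g,h,a}
  3. cA    = {g,e}
  4. ckA   = {e}
  5. kcA   = {b,g,a,e}
  6. kckA  = {a,e}
  7. ckcA  = {f,d,h}
  8. ckckA = {f,d,b,g,h}
  9. kckcA = {f,d,h,a}
  10. ckckcA = {b,g,e}
— saturated at 10

10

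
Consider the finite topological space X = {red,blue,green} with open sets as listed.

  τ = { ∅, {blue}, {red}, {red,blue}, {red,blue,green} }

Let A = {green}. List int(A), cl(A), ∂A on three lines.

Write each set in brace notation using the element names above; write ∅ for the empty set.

int(A) = ∅
cl(A)  = {green}
∂A     = {green}

U open, U⊆A: ∅. int(A) = ⋃ = ∅
X∖A={red,blue}, int(X∖A)={red,blue}, hence cl(A)={green}
∂A: remove int from cl → {green}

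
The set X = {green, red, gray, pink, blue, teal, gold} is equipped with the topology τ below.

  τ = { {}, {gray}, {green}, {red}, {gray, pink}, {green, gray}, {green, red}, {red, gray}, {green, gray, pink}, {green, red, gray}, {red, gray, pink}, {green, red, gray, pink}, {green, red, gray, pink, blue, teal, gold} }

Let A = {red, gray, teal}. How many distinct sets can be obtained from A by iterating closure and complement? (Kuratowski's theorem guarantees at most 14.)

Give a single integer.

X∖A={green, pink, blue, gold}, int(X∖A)={green}, hence cl(A)={red, gray, pink, blue, teal, gold}
Orbit (k=closure, c=complement):
  1. A     = {red, gray, teal}
  2. kA    = {red, gray, pink, blue, teal, gold}
  3. cA    = {green, pink, blue, gold}
  4. ckA   = {green}
  5. kcA   = {green, pink, blue, teal, gold}
  6. kckA  = {green, blue, teal, gold}
  7. ckcA  = {red, gray}
  8. ckckA = {red, gray, pink}
(closed under both — stop)

8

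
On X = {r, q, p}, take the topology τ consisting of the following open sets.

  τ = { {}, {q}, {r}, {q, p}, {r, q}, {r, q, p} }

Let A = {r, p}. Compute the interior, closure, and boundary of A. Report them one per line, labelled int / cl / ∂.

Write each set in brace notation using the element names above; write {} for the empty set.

int(A) = {r}
cl(A)  = {r, p}
∂A     = {p}

U open, U⊆A: {}, {r}. int(A) = ⋃ = {r}
X∖A={q}, int(X∖A)={q}, hence cl(A)={r, p}
∂A: remove int from cl → {p}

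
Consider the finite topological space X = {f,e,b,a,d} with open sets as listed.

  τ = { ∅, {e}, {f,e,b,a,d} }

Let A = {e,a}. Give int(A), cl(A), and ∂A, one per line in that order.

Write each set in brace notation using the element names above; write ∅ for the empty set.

int(A) = {e}
cl(A)  = {f,e,b,a,d}
∂A     = {f,b,a,d}

U open, U⊆A: ∅, {e}. int(A) = ⋃ = {e}
X∖A={f,b,d}, int(X∖A)=∅, hence cl(A)={f,e,b,a,d}
∂A: remove int from cl → {f,b,a,d}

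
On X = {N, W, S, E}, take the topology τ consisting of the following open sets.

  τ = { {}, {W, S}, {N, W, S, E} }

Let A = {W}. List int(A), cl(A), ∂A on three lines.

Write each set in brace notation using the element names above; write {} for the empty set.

U open, U⊆A: {}. int(A) = ⋃ = {}
X∖A={N, S, E}, int(X∖A)={}, hence cl(A)={N, W, S, E}
∂A: remove int from cl → {N, W, S, E}

int(A) = {}
cl(A)  = {N, W, S, E}
∂A     = {N, W, S, E}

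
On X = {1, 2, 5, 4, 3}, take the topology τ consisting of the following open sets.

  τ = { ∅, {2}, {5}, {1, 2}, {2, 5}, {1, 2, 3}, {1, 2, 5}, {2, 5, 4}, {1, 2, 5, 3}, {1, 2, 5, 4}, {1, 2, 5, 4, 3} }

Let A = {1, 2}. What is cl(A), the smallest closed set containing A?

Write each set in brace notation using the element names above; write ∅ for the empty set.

{1, 2, 4, 3}

complement {5, 4, 3}; its interior {5}; cl(A) = X∖{5} = {1, 2, 4, 3}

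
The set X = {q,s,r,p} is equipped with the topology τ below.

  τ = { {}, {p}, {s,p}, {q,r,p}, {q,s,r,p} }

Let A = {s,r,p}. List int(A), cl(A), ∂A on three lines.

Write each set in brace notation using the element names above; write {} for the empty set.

int(A) = {s,p}
cl(A)  = {q,s,r,p}
∂A     = {q,r}

open subsets of A: {}, {p}, {s,p}; so int(A) = {s,p}
closure: X∖int(X∖A) = X∖{} = {q,s,r,p}
∂A = {q,s,r,p} minus {s,p} = {q,r}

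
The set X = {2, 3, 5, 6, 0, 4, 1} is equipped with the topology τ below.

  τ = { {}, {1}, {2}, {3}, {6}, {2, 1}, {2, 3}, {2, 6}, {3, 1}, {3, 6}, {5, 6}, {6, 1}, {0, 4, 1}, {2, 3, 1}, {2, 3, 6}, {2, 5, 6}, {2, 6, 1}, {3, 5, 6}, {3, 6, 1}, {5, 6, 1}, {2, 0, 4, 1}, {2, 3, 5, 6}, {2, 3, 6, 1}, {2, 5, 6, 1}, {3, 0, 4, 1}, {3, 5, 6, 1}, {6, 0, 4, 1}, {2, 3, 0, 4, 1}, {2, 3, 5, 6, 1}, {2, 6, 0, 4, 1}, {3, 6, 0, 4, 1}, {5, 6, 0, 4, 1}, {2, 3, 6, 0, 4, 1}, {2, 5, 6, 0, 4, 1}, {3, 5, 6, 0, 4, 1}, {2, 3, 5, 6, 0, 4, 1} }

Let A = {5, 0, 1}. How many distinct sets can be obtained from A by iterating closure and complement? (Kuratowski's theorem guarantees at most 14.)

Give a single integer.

cl via duality: int({2, 3, 6, 4}) = {2, 3, 6}, so X∖{2, 3, 6} = {5, 0, 4, 1}
Write k for closure, c for complement:
  1. A     = {5, 0, 1}
  2. kA    = {5, 0, 4, 1}
  3. cA    = {2, 3, 6, 4}
  4. ckA   = {2, 3, 6}
  5. kcA   = {2, 3, 5, 6, 0, 4}
  6. kckA  = {2, 3, 5, 6}
  7. ckcA  = {1}
  8. ckckA = {0, 4, 1}
applying k or c yields no new set

8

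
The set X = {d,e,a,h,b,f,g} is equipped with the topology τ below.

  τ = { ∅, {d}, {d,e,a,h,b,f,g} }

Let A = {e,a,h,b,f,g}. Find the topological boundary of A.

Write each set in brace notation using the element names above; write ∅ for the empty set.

opens ⊆ A: ∅; union → int = ∅
complement {d}; its interior {d}; cl(A) = X∖{d} = {e,a,h,b,f,g}
boundary = {e,a,h,b,f,g} ∖ ∅ = {e,a,h,b,f,g}

{e,a,h,b,f,g}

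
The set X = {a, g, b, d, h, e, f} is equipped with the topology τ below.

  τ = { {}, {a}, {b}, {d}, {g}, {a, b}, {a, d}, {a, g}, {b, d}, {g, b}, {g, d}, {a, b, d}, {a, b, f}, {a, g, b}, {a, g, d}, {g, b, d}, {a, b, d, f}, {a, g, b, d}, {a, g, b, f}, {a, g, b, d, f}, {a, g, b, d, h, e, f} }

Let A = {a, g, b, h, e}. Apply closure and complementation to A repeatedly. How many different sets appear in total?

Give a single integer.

8

complement {d, f}; its interior {d}; cl(A) = X∖{d} = {a, g, b, h, e, f}
With k = closure, c = complement:
  1. A     = {a, g, b, h, e}
  2. kA    = {a, g, b, h, e, f}
  3. cA    = {d, f}
  4. ckA   = {d}
  5. kcA   = {d, h, e, f}
  6. kckA  = {d, h, e}
  7. ckcA  = {a, g, b}
  8. ckckA = {a, g, b, f}
k, c of each give nothing new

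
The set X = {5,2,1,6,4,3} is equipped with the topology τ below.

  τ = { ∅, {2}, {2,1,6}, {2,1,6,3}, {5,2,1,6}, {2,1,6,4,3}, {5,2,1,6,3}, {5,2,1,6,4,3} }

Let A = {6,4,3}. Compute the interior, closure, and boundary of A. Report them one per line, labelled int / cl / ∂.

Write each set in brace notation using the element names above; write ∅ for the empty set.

U open, U⊆A: ∅. int(A) = ⋃ = ∅
X∖A={5,2,1}, int(X∖A)={2}, hence cl(A)={5,1,6,4,3}
∂A: remove int from cl → {5,1,6,4,3}

int(A) = ∅
cl(A)  = {5,1,6,4,3}
∂A     = {5,1,6,4,3}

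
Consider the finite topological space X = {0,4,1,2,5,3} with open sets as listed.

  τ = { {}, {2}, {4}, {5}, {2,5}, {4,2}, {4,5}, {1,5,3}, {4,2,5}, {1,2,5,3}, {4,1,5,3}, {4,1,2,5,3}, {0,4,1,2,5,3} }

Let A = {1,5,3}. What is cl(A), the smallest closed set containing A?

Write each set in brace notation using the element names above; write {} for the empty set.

closure: X∖int(X∖A) = X∖{4,2} = {0,1,5,3}

{0,1,5,3}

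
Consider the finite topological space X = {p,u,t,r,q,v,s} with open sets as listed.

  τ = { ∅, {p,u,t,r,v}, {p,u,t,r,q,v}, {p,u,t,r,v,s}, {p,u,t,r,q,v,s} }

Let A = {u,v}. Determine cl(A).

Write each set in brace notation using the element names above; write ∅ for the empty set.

cl via duality: int({p,t,r,q,s}) = ∅, so X∖∅ = {p,u,t,r,q,v,s}

{p,u,t,r,q,v,s}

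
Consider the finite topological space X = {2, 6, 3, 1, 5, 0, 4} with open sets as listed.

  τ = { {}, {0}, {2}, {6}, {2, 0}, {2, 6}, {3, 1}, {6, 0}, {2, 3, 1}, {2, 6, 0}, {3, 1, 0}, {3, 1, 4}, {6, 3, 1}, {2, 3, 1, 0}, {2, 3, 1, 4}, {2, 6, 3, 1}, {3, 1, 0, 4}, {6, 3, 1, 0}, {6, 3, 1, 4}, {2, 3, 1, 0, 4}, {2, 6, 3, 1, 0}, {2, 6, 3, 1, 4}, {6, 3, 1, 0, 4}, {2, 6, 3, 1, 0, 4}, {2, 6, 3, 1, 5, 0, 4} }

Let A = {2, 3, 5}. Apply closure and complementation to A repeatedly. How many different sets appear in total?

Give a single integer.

X∖A={6, 1, 0, 4}, int(X∖A)={6, 0}, hence cl(A)={2, 3, 1, 5, 4}
Orbit (k=closure, c=complement):
  1. A     = {2, 3, 5}
  2. kA    = {2, 3, 1, 5, 4}
  3. cA    = {6, 1, 0, 4}
  4. ckA   = {6, 0}
  5. kcA   = {6, 3, 1, 5, 0, 4}
  6. kckA  = {6, 5, 0}
  7. ckcA  = {2}
  8. ckckA = {2, 3, 1, 4}
  9. kckcA = {2, 5}
  10. ckckcA = {6, 3, 1, 0, 4}
(closed under both — stop)

10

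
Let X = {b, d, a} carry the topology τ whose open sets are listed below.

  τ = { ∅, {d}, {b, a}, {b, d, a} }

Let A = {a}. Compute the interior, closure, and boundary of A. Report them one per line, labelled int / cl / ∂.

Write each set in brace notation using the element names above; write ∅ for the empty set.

int(A) = ∅
cl(A)  = {b, a}
∂A     = {b, a}

U open, U⊆A: ∅. int(A) = ⋃ = ∅
X∖A={b, d}, int(X∖A)={d}, hence cl(A)={b, a}
∂A: remove int from cl → {b, a}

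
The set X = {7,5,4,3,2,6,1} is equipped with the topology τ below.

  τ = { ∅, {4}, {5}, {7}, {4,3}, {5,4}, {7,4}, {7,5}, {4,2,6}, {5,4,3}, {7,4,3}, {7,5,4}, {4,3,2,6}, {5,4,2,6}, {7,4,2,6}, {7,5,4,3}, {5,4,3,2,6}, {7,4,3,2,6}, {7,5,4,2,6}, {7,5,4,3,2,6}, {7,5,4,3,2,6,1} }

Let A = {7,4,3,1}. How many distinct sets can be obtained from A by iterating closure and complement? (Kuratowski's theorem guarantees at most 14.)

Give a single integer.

cl via duality: int({5,2,6}) = {5}, so X∖{5} = {7,4,3,2,6,1}
Write k for closure, c for complement:
  1. A     = {7,4,3,1}
  2. kA    = {7,4,3,2,6,1}
  3. cA    = {5,2,6}
  4. ckA   = {5}
  5. kcA   = {5,2,6,1}
  6. kckA  = {5,1}
  7. ckcA  = {7,4,3}
  8. ckckA = {7,4,3,2,6}
applying k or c yields no new set

8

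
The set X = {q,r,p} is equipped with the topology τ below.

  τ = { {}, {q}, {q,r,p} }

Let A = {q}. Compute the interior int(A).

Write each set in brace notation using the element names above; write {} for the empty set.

interior: largest open inside A is {q} (from {}, {q})

{q}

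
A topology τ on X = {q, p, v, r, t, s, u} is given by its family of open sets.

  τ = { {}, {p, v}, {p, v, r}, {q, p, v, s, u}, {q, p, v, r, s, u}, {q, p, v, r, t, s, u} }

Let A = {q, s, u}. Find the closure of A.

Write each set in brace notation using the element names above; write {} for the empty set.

X∖A={p, v, r, t}, int(X∖A)={p, v, r}, hence cl(A)={q, t, s, u}

{q, t, s, u}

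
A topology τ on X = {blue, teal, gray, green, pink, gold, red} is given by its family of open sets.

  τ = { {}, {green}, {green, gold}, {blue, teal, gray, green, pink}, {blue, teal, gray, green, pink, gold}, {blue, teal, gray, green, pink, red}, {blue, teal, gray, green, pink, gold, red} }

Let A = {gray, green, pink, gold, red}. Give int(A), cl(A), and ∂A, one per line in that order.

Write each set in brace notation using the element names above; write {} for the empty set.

int(A) = {green, gold}
cl(A)  = {blue, teal, gray, green, pink, gold, red}
∂A     = {blue, teal, gray, pink, red}

open subsets of A: {}, {green}, {green, gold}; so int(A) = {green, gold}
closure: X∖int(X∖A) = X∖{} = {blue, teal, gray, green, pink, gold, red}
∂A = {blue, teal, gray, green, pink, gold, red} minus {green, gold} = {blue, teal, gray, pink, red}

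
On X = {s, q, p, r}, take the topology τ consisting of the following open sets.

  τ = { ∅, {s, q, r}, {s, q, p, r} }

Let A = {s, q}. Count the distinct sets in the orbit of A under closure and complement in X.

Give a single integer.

closure: X∖int(X∖A) = X∖∅ = {s, q, p, r}
Let k=closure and c=complement:
  1. A     = {s, q}
  2. kA    = {s, q, p, r}
  3. cA    = {p, r}
  4. ckA   = ∅
— saturated at 4

4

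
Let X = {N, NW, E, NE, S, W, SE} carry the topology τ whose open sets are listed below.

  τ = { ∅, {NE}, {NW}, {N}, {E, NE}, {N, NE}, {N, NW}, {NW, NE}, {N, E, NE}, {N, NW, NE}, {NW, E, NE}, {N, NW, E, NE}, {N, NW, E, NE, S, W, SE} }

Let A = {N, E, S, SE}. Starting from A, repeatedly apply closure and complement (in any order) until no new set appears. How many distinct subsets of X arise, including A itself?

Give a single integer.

8

complement {NW, NE, W}; its interior {NW, NE}; cl(A) = X∖{NW, NE} = {N, E, S, W, SE}
With k = closure, c = complement:
  1. A     = {N, E, S, SE}
  2. kA    = {N, E, S, W, SE}
  3. cA    = {NW, NE, W}
  4. ckA   = {NW, NE}
  5. kcA   = {NW, E, NE, S, W, SE}
  6. ckcA  = {N}
  7. kckcA = {N, S, W, SE}
  8. ckckcA = {NW, E, NE}
k, c of each give nothing new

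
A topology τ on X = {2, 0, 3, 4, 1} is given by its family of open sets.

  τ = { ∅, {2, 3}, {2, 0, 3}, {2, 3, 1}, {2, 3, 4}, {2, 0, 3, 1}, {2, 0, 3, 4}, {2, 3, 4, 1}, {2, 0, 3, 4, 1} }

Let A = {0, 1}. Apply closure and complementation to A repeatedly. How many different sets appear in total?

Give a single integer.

closure: X∖int(X∖A) = X∖{2, 3, 4} = {0, 1}
Let k=closure and c=complement:
  1. A     = {0, 1}
  2. cA    = {2, 3, 4}
  3. kcA   = {2, 0, 3, 4, 1}
  4. ckcA  = ∅
— saturated at 4

4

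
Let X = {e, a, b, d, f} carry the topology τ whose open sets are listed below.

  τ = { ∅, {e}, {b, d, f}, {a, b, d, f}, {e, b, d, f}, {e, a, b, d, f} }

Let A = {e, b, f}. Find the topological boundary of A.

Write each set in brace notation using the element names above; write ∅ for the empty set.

{a, b, d, f}

U open, U⊆A: ∅, {e}. int(A) = ⋃ = {e}
X∖A={a, d}, int(X∖A)=∅, hence cl(A)={e, a, b, d, f}
∂A: remove int from cl → {a, b, d, f}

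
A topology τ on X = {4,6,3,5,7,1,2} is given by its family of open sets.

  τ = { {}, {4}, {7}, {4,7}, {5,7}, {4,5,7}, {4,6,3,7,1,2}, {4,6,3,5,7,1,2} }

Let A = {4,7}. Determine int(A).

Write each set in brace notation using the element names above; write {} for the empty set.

interior: largest open inside A is {4,7} (from {}, {4}, {7}, {4,7})

{4,7}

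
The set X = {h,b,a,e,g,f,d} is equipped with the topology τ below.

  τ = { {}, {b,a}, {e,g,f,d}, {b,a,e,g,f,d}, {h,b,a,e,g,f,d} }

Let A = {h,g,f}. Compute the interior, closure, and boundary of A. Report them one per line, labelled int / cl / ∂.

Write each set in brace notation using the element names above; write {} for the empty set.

interior: largest open inside A is {} (from {})
cl via duality: int({b,a,e,d}) = {b,a}, so X∖{b,a} = {h,e,g,f,d}
cl∖int = {h,e,g,f,d}

int(A) = {}
cl(A)  = {h,e,g,f,d}
∂A     = {h,e,g,f,d}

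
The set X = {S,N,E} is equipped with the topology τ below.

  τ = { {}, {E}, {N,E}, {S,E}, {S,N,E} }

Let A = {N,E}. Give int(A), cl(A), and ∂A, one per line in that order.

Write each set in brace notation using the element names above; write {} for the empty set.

int(A) = {N,E}
cl(A)  = {S,N,E}
∂A     = {S}

open subsets of A: {}, {E}, {N,E}; so int(A) = {N,E}
closure: X∖int(X∖A) = X∖{} = {S,N,E}
∂A = {S,N,E} minus {N,E} = {S}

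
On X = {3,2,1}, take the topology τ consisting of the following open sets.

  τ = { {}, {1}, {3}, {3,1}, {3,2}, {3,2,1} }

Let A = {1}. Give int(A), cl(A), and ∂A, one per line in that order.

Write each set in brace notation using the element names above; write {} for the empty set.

int(A) = {1}
cl(A)  = {1}
∂A     = {}

interior: largest open inside A is {1} (from {}, {1})
cl via duality: int({3,2}) = {3,2}, so X∖{3,2} = {1}
cl∖int = {}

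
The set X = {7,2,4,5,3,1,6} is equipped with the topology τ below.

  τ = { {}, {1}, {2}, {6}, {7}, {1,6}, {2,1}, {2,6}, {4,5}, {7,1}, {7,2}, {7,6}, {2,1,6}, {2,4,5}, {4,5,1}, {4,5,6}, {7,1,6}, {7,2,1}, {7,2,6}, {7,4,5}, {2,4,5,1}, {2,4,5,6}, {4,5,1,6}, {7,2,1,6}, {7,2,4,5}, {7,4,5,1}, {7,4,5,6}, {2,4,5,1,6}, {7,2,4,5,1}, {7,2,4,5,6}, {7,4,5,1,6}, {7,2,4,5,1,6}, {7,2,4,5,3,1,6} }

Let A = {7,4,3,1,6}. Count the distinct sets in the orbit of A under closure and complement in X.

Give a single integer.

X∖A={2,5}, int(X∖A)={2}, hence cl(A)={7,4,5,3,1,6}
Orbit (k=closure, c=complement):
  1. A     = {7,4,3,1,6}
  2. kA    = {7,4,5,3,1,6}
  3. cA    = {2,5}
  4. ckA   = {2}
  5. kcA   = {2,4,5,3}
  6. kckA  = {2,3}
  7. ckcA  = {7,1,6}
  8. ckckA = {7,4,5,1,6}
  9. kckcA = {7,3,1,6}
  10. ckckcA = {2,4,5}
(closed under both — stop)

10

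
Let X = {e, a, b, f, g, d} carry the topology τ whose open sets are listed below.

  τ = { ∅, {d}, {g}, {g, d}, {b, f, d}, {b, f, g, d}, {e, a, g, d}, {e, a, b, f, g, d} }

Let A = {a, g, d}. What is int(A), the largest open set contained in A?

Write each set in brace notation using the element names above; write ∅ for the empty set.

open subsets of A: ∅, {g}, {d}, {g, d}; so int(A) = {g, d}

{g, d}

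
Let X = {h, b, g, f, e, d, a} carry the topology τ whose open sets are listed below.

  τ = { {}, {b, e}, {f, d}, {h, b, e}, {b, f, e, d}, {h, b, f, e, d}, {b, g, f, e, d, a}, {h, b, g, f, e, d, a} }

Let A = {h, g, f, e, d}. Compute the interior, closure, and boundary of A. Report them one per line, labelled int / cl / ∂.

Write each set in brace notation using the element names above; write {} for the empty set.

opens ⊆ A: {}, {f, d}; union → int = {f, d}
complement {b, a}; its interior {}; cl(A) = X∖{} = {h, b, g, f, e, d, a}
boundary = {h, b, g, f, e, d, a} ∖ {f, d} = {h, b, g, e, a}

int(A) = {f, d}
cl(A)  = {h, b, g, f, e, d, a}
∂A     = {h, b, g, e, a}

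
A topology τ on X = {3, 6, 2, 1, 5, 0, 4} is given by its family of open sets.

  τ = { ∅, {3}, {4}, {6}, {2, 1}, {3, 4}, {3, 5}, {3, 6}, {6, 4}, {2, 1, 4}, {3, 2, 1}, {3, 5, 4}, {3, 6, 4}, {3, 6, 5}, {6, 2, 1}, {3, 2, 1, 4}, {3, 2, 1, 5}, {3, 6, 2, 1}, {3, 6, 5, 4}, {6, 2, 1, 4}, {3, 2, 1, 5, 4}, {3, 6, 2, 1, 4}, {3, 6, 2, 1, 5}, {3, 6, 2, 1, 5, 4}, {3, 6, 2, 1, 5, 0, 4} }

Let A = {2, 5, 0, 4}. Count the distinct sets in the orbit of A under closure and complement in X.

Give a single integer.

X∖A={3, 6, 1}, int(X∖A)={3, 6}, hence cl(A)={2, 1, 5, 0, 4}
Orbit (k=closure, c=complement):
  1. A     = {2, 5, 0, 4}
  2. kA    = {2, 1, 5, 0, 4}
  3. cA    = {3, 6, 1}
  4. ckA   = {3, 6}
  5. kcA   = {3, 6, 2, 1, 5, 0}
  6. kckA  = {3, 6, 5, 0}
  7. ckcA  = {4}
  8. ckckA = {2, 1, 4}
  9. kckcA = {0, 4}
  10. kckckA = {2, 1, 0, 4}
  11. ckckcA = {3, 6, 2, 1, 5}
  12. ckckckA = {3, 6, 5}
(closed under both — stop)

12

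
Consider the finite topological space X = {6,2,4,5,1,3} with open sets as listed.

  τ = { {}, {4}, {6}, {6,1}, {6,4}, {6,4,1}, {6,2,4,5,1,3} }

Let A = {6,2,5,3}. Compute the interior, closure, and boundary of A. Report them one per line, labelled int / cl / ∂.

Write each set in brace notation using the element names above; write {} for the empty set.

int(A) = {6}
cl(A)  = {6,2,5,1,3}
∂A     = {2,5,1,3}

open subsets of A: {}, {6}; so int(A) = {6}
closure: X∖int(X∖A) = X∖{4} = {6,2,5,1,3}
∂A = {6,2,5,1,3} minus {6} = {2,5,1,3}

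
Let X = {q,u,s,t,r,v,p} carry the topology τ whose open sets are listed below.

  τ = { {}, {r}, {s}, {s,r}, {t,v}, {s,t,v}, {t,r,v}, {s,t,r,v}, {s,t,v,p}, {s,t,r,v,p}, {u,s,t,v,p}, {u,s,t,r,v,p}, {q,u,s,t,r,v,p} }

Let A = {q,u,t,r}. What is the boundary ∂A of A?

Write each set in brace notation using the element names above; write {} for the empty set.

opens ⊆ A: {}, {r}; union → int = {r}
complement {s,v,p}; its interior {s}; cl(A) = X∖{s} = {q,u,t,r,v,p}
boundary = {q,u,t,r,v,p} ∖ {r} = {q,u,t,v,p}

{q,u,t,v,p}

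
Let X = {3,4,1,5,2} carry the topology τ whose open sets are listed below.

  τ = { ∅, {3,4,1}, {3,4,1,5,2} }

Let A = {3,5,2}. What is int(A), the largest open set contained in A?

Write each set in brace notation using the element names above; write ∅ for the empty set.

U open, U⊆A: ∅. int(A) = ⋃ = ∅

∅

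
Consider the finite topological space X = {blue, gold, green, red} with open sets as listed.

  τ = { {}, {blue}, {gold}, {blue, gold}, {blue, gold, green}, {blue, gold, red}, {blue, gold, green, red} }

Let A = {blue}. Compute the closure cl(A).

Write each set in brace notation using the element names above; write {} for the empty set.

cl via duality: int({gold, green, red}) = {gold}, so X∖{gold} = {blue, green, red}

{blue, green, red}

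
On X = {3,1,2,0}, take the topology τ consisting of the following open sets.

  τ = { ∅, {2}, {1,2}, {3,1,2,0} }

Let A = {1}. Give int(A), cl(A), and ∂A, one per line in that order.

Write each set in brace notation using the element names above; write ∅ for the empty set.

int(A) = ∅
cl(A)  = {3,1,0}
∂A     = {3,1,0}

interior: largest open inside A is ∅ (from ∅)
cl via duality: int({3,2,0}) = {2}, so X∖{2} = {3,1,0}
cl∖int = {3,1,0}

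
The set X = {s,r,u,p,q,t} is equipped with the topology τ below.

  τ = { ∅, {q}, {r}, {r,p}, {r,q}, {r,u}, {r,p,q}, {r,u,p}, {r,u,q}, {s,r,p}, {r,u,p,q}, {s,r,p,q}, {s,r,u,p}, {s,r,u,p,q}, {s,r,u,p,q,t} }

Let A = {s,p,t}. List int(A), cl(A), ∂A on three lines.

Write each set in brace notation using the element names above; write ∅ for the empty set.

int(A) = ∅
cl(A)  = {s,p,t}
∂A     = {s,p,t}

interior: largest open inside A is ∅ (from ∅)
cl via duality: int({r,u,q}) = {r,u,q}, so X∖{r,u,q} = {s,p,t}
cl∖int = {s,p,t}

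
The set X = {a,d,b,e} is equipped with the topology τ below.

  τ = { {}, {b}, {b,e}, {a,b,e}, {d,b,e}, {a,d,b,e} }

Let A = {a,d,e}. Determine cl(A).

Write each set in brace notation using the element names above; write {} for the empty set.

{a,d,e}

cl via duality: int({b}) = {b}, so X∖{b} = {a,d,e}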